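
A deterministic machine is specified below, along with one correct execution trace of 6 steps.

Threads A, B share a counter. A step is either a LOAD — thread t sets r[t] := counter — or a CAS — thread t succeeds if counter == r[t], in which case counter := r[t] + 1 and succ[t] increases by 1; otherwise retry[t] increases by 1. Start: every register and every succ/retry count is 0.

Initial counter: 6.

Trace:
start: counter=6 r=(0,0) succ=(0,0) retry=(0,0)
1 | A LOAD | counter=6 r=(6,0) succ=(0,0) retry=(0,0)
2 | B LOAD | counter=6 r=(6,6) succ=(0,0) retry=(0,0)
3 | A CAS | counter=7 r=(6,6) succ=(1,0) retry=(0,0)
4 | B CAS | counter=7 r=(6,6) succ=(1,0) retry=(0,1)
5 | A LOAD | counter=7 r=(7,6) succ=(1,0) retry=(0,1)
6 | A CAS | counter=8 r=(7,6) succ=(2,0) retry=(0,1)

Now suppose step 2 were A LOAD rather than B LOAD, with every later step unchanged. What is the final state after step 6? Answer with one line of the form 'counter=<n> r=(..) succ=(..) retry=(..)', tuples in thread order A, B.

(re-executing from step 2 with the substitution; state before step 2: counter=6 r=(6,0) succ=(0,0) retry=(0,0))
2 | A LOAD | counter=6 r=(6,0) succ=(0,0) retry=(0,0)
3 | A CAS | counter=7 r=(6,0) succ=(1,0) retry=(0,0)
4 | B CAS | counter=7 r=(6,0) succ=(1,0) retry=(0,1)
5 | A LOAD | counter=7 r=(7,0) succ=(1,0) retry=(0,1)
6 | A CAS | counter=8 r=(7,0) succ=(2,0) retry=(0,1)

counter=8 r=(7,0) succ=(2,0) retry=(0,1)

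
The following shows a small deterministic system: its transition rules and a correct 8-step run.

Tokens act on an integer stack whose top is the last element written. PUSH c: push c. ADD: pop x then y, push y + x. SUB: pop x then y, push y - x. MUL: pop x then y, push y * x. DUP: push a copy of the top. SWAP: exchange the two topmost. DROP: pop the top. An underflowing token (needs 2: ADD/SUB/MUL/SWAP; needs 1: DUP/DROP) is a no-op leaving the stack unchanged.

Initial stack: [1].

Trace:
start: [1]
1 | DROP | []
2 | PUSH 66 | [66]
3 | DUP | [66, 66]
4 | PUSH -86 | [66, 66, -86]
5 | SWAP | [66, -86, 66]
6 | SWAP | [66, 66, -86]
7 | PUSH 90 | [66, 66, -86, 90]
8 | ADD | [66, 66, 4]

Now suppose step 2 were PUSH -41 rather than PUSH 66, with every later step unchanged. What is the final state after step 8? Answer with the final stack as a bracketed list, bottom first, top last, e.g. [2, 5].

(re-executing from step 2 with the substitution; state before step 2: [])
2 | PUSH -41 | [-41]
3 | DUP | [-41, -41]
4 | PUSH -86 | [-41, -41, -86]
5 | SWAP | [-41, -86, -41]
6 | SWAP | [-41, -41, -86]
7 | PUSH 90 | [-41, -41, -86, 90]
8 | ADD | [-41, -41, 4]

[-41, -41, 4]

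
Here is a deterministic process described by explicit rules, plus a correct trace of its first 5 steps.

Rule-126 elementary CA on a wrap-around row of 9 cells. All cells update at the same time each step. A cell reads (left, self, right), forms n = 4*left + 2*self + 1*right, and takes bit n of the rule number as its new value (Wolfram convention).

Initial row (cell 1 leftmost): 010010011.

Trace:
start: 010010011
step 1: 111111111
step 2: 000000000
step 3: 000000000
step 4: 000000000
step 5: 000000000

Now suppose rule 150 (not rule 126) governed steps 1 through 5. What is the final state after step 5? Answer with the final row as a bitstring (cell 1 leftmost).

(re-executing steps 1..5 under rule 150; state before step 1: 010010011)
step 1: 011111100
step 2: 101111010
step 3: 100110010
step 4: 111001110
step 5: 010110100

010110100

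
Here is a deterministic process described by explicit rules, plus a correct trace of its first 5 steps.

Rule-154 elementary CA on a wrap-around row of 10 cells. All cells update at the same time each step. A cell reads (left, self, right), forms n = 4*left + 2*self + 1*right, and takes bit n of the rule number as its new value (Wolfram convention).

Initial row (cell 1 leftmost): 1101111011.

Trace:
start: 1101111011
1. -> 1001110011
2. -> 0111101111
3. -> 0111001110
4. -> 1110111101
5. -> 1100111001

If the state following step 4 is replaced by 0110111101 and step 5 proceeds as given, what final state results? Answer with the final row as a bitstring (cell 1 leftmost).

0100111000

state after step 4 := 0110111101
5. -> 0100111000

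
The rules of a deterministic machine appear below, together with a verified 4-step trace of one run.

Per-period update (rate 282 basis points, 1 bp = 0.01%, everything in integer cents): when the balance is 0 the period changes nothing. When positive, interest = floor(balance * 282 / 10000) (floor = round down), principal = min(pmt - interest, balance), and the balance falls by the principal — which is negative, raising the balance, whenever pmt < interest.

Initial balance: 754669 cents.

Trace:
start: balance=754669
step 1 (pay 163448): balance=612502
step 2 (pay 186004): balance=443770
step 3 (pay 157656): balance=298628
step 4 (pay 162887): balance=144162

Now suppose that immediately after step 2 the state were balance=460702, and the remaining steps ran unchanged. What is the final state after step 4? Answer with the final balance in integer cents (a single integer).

162062

state after step 2 := balance=460702
step 3 (pay 157656): balance=316037
step 4 (pay 162887): balance=162062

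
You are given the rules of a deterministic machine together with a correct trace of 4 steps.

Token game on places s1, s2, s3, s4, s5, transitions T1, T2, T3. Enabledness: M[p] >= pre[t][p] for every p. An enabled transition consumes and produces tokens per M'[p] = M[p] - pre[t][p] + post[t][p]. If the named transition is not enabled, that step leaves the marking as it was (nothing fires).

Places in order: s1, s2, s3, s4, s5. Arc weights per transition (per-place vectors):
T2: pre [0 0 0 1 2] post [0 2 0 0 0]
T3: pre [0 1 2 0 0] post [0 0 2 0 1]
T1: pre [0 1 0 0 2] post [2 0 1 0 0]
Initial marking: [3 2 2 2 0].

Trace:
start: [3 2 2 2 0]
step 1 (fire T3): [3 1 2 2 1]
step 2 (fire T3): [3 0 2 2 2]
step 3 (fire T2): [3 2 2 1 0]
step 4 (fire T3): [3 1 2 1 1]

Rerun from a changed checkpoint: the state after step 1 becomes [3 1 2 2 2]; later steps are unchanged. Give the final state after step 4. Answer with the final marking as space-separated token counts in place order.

3 1 2 1 2

state after step 1 := [3 1 2 2 2]
step 2 (fire T3): [3 0 2 2 3]
step 3 (fire T2): [3 2 2 1 1]
step 4 (fire T3): [3 1 2 1 2]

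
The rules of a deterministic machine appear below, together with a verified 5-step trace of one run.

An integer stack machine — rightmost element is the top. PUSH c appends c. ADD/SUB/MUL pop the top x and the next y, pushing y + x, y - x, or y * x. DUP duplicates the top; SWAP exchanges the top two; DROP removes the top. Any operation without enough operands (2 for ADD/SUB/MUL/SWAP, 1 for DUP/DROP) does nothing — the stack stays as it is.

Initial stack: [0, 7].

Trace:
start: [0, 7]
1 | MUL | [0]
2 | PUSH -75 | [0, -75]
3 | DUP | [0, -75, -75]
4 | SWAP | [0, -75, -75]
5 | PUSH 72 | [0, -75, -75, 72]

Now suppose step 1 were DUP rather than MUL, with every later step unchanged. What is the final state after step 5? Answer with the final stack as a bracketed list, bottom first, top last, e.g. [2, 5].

[0, 7, 7, -75, -75, 72]

(re-executing from step 1 with the substitution; state before step 1: [0, 7])
1 | DUP | [0, 7, 7]
2 | PUSH -75 | [0, 7, 7, -75]
3 | DUP | [0, 7, 7, -75, -75]
4 | SWAP | [0, 7, 7, -75, -75]
5 | PUSH 72 | [0, 7, 7, -75, -75, 72]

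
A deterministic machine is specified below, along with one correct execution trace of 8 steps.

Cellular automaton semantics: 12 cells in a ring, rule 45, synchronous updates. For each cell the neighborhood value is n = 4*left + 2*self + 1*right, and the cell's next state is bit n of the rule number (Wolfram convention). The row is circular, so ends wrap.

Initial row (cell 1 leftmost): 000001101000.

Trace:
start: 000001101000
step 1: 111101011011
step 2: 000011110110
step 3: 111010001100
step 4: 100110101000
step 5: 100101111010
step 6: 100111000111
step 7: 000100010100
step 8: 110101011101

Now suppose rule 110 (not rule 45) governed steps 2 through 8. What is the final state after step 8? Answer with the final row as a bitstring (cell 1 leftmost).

(re-executing steps 2..8 under rule 110; state before step 2: 111101011011)
step 2: 000111111110
step 3: 001100000010
step 4: 011100000110
step 5: 110100001110
step 6: 111100011011
step 7: 000100111110
step 8: 001101100010

001101100010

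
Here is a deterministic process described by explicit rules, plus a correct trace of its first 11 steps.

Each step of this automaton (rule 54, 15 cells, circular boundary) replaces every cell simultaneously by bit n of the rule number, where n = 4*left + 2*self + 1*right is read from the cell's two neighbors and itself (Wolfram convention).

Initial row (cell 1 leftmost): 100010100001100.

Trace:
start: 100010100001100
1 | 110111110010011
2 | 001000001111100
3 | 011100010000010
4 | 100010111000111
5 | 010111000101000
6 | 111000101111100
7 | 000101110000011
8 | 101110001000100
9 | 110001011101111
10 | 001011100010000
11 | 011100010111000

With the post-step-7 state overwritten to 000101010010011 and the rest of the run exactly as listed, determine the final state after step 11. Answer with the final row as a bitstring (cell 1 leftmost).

011100000001110

state after step 7 := 000101010010011
8 | 101111111111100
9 | 110000000000011
10 | 001000000000100
11 | 011100000001110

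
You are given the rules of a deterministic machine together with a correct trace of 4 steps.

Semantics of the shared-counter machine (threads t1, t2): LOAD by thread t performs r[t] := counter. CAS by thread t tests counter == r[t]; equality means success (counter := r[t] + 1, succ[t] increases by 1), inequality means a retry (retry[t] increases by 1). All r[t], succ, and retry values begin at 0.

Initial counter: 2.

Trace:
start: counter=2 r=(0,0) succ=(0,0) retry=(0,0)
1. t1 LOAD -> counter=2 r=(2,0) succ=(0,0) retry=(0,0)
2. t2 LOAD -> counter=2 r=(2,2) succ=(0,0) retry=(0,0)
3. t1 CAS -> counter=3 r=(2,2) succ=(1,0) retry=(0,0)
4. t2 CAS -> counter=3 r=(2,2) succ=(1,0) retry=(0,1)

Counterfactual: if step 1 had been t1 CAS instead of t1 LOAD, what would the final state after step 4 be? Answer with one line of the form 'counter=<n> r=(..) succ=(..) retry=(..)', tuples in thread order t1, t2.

counter=3 r=(0,2) succ=(0,1) retry=(2,0)

(re-executing from step 1 with the substitution; state before step 1: counter=2 r=(0,0) succ=(0,0) retry=(0,0))
1. t1 CAS -> counter=2 r=(0,0) succ=(0,0) retry=(1,0)
2. t2 LOAD -> counter=2 r=(0,2) succ=(0,0) retry=(1,0)
3. t1 CAS -> counter=2 r=(0,2) succ=(0,0) retry=(2,0)
4. t2 CAS -> counter=3 r=(0,2) succ=(0,1) retry=(2,0)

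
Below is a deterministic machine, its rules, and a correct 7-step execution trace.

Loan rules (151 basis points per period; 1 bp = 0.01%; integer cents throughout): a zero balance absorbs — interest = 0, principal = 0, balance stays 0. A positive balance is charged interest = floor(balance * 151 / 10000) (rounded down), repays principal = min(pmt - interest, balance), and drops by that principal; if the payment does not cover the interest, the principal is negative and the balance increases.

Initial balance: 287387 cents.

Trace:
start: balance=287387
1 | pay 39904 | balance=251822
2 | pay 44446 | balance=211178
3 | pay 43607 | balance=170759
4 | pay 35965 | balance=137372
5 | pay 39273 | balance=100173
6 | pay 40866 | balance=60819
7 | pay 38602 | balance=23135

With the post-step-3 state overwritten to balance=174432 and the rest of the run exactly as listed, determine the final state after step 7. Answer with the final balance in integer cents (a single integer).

state after step 3 := balance=174432
4 | pay 35965 | balance=141100
5 | pay 39273 | balance=103957
6 | pay 40866 | balance=64660
7 | pay 38602 | balance=27034

27034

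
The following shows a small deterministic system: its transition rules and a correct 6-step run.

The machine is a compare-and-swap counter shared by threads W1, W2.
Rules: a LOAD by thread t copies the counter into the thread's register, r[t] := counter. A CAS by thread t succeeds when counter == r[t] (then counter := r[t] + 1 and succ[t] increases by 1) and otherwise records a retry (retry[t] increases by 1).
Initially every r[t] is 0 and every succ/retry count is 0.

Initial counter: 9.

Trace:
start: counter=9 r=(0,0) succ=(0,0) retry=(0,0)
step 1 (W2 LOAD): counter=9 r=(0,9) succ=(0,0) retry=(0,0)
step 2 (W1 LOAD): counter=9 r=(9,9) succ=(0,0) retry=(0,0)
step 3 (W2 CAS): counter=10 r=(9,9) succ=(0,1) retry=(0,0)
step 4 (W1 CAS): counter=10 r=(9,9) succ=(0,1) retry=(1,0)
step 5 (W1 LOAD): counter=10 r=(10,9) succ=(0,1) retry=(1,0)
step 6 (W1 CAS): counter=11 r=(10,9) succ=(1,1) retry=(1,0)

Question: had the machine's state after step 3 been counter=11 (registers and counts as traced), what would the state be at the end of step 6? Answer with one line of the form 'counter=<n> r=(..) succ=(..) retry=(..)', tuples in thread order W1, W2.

state after step 3 := counter=11 r=(9,9) succ=(0,1) retry=(0,0)
step 4 (W1 CAS): counter=11 r=(9,9) succ=(0,1) retry=(1,0)
step 5 (W1 LOAD): counter=11 r=(11,9) succ=(0,1) retry=(1,0)
step 6 (W1 CAS): counter=12 r=(11,9) succ=(1,1) retry=(1,0)

counter=12 r=(11,9) succ=(1,1) retry=(1,0)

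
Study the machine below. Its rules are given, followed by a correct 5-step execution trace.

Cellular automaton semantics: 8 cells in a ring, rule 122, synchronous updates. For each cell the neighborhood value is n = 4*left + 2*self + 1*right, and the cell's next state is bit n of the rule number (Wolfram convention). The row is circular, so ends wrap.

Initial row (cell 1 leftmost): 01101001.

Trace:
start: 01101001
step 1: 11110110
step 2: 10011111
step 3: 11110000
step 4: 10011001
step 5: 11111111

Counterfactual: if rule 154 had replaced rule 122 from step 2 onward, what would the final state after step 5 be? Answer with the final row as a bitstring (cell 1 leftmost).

01101111

(re-executing steps 2..5 under rule 154; state before step 2: 11110110)
step 2: 11100100
step 3: 11011011
step 4: 10010011
step 5: 01101111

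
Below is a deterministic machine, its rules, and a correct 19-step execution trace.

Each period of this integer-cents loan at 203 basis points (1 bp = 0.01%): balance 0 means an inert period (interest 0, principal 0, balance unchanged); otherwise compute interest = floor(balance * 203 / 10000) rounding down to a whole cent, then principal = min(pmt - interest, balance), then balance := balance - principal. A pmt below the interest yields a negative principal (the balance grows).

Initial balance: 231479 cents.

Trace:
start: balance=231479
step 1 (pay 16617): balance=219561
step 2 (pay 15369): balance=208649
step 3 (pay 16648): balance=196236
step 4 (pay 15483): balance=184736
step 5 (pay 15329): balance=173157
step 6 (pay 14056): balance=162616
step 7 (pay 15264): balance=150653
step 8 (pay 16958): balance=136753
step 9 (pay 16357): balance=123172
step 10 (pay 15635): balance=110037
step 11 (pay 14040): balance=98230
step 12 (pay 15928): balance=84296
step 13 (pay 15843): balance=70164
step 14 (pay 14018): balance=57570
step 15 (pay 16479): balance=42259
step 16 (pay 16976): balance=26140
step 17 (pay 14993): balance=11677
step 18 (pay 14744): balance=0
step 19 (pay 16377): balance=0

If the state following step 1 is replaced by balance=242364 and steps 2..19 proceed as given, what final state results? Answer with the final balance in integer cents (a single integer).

13470

state after step 1 := balance=242364
step 2 (pay 15369): balance=231914
step 3 (pay 16648): balance=219973
step 4 (pay 15483): balance=208955
step 5 (pay 15329): balance=197867
step 6 (pay 14056): balance=187827
step 7 (pay 15264): balance=176375
step 8 (pay 16958): balance=162997
step 9 (pay 16357): balance=149948
step 10 (pay 15635): balance=137356
step 11 (pay 14040): balance=126104
step 12 (pay 15928): balance=112735
step 13 (pay 15843): balance=99180
step 14 (pay 14018): balance=87175
step 15 (pay 16479): balance=72465
step 16 (pay 16976): balance=56960
step 17 (pay 14993): balance=43123
step 18 (pay 14744): balance=29254
step 19 (pay 16377): balance=13470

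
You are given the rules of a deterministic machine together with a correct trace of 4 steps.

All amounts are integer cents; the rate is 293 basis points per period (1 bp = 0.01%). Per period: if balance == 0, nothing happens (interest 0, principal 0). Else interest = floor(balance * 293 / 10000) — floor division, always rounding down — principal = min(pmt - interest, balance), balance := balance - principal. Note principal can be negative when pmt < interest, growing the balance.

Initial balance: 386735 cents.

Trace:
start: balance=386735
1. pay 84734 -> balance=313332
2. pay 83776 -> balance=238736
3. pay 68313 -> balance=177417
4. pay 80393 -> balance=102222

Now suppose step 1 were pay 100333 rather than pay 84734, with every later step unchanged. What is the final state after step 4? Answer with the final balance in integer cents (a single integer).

85212

(re-executing from step 1 with the substitution; state before step 1: balance=386735)
1. pay 100333 -> balance=297733
2. pay 83776 -> balance=222680
3. pay 68313 -> balance=160891
4. pay 80393 -> balance=85212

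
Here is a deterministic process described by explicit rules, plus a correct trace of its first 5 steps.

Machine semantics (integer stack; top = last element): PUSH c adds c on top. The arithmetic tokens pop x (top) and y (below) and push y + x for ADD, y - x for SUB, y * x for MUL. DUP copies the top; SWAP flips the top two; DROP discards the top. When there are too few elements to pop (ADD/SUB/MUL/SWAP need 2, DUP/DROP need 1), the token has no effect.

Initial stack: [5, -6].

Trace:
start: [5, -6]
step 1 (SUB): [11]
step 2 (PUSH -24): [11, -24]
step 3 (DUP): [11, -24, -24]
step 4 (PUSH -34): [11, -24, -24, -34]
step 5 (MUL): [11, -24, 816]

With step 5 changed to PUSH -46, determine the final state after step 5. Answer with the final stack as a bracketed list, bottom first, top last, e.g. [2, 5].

(re-executing from step 5 with the substitution; state before step 5: [11, -24, -24, -34])
step 5 (PUSH -46): [11, -24, -24, -34, -46]

[11, -24, -24, -34, -46]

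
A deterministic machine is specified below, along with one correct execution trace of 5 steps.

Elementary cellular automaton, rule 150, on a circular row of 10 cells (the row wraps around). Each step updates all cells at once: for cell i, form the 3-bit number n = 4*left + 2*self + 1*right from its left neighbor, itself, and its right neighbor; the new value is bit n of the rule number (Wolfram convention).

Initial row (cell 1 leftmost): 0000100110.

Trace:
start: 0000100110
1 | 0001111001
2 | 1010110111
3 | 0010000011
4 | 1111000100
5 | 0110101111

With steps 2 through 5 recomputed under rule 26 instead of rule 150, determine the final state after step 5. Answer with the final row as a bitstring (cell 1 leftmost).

(re-executing steps 2..5 under rule 26; state before step 2: 0001111001)
2 | 1011000110
3 | 0010101100
4 | 0100001010
5 | 1010010001

1010010001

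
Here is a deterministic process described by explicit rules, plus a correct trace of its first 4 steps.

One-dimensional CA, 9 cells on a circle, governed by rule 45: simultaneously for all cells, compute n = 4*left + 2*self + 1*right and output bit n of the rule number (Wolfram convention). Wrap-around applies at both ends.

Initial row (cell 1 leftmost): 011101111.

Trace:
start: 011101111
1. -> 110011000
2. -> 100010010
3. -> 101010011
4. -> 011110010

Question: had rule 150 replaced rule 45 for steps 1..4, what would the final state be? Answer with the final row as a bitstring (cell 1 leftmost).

111110110

(re-executing steps 1..4 under rule 150; state before step 1: 011101111)
1. -> 001000110
2. -> 011101001
3. -> 001001111
4. -> 111110110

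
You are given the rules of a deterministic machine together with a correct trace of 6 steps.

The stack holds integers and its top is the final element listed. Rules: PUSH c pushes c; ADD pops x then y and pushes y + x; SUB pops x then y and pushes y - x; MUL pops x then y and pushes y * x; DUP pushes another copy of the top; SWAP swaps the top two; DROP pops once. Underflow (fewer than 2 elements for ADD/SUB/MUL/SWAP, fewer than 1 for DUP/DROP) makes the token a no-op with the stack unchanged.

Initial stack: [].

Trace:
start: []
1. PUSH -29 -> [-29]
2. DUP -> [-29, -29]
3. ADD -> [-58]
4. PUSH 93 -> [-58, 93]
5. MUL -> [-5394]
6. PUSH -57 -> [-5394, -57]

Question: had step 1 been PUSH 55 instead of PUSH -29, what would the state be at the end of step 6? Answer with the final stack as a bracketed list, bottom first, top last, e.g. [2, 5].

(re-executing from step 1 with the substitution; state before step 1: [])
1. PUSH 55 -> [55]
2. DUP -> [55, 55]
3. ADD -> [110]
4. PUSH 93 -> [110, 93]
5. MUL -> [10230]
6. PUSH -57 -> [10230, -57]

[10230, -57]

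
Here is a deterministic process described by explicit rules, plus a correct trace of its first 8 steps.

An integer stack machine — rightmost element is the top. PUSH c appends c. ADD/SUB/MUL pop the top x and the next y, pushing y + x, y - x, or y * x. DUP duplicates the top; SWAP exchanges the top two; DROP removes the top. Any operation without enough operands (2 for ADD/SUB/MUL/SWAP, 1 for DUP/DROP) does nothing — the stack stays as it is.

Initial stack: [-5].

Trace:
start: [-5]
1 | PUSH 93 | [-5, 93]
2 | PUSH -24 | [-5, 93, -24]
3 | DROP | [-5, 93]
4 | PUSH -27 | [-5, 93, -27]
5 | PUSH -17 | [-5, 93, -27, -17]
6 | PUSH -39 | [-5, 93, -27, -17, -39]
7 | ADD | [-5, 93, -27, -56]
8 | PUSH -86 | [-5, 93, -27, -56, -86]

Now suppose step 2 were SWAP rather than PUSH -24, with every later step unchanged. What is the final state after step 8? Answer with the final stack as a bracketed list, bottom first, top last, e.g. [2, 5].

[93, -27, -56, -86]

(re-executing from step 2 with the substitution; state before step 2: [-5, 93])
2 | SWAP | [93, -5]
3 | DROP | [93]
4 | PUSH -27 | [93, -27]
5 | PUSH -17 | [93, -27, -17]
6 | PUSH -39 | [93, -27, -17, -39]
7 | ADD | [93, -27, -56]
8 | PUSH -86 | [93, -27, -56, -86]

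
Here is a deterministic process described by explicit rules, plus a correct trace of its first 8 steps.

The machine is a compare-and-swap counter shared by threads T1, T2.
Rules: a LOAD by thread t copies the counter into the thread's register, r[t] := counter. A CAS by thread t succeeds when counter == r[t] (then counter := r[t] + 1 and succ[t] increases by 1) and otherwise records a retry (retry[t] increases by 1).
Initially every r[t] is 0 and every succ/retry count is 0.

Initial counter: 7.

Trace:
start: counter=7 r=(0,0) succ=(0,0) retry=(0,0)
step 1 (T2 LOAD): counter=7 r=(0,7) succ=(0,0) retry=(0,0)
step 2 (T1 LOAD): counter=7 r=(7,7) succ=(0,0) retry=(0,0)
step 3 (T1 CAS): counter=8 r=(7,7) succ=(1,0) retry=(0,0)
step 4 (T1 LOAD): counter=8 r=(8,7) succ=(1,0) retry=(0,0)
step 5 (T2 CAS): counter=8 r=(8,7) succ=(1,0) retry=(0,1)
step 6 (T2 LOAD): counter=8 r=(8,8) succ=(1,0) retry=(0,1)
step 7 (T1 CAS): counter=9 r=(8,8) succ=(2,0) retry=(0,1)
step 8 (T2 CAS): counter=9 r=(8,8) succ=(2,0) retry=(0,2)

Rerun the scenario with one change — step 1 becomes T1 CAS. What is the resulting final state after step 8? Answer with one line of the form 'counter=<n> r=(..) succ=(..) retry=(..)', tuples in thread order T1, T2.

counter=9 r=(8,8) succ=(2,0) retry=(1,2)

(re-executing from step 1 with the substitution; state before step 1: counter=7 r=(0,0) succ=(0,0) retry=(0,0))
step 1 (T1 CAS): counter=7 r=(0,0) succ=(0,0) retry=(1,0)
step 2 (T1 LOAD): counter=7 r=(7,0) succ=(0,0) retry=(1,0)
step 3 (T1 CAS): counter=8 r=(7,0) succ=(1,0) retry=(1,0)
step 4 (T1 LOAD): counter=8 r=(8,0) succ=(1,0) retry=(1,0)
step 5 (T2 CAS): counter=8 r=(8,0) succ=(1,0) retry=(1,1)
step 6 (T2 LOAD): counter=8 r=(8,8) succ=(1,0) retry=(1,1)
step 7 (T1 CAS): counter=9 r=(8,8) succ=(2,0) retry=(1,1)
step 8 (T2 CAS): counter=9 r=(8,8) succ=(2,0) retry=(1,2)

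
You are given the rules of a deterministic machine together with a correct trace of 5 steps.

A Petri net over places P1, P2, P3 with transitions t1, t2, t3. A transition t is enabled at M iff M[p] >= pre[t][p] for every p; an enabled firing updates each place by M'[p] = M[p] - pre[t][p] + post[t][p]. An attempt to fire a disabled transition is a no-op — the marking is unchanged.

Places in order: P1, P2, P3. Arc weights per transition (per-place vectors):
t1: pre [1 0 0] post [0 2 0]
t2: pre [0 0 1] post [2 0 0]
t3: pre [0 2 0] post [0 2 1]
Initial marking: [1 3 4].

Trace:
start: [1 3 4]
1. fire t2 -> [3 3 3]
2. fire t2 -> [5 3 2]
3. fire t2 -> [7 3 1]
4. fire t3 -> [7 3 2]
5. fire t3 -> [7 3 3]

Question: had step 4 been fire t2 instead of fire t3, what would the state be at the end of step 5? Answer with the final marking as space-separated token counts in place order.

(re-executing from step 4 with the substitution; state before step 4: [7 3 1])
4. fire t2 -> [9 3 0]
5. fire t3 -> [9 3 1]

9 3 1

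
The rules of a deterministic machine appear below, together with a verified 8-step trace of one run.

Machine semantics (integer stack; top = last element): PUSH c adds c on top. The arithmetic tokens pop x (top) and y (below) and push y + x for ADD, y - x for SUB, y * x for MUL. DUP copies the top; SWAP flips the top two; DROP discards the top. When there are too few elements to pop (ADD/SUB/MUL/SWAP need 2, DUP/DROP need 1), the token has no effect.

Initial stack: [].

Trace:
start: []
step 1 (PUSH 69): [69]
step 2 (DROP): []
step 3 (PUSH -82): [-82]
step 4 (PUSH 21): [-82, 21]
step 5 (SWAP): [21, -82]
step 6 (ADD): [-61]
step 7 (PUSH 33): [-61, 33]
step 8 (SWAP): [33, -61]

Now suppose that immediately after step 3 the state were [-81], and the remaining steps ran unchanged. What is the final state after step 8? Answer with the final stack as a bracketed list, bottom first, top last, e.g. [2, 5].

state after step 3 := [-81]
step 4 (PUSH 21): [-81, 21]
step 5 (SWAP): [21, -81]
step 6 (ADD): [-60]
step 7 (PUSH 33): [-60, 33]
step 8 (SWAP): [33, -60]

[33, -60]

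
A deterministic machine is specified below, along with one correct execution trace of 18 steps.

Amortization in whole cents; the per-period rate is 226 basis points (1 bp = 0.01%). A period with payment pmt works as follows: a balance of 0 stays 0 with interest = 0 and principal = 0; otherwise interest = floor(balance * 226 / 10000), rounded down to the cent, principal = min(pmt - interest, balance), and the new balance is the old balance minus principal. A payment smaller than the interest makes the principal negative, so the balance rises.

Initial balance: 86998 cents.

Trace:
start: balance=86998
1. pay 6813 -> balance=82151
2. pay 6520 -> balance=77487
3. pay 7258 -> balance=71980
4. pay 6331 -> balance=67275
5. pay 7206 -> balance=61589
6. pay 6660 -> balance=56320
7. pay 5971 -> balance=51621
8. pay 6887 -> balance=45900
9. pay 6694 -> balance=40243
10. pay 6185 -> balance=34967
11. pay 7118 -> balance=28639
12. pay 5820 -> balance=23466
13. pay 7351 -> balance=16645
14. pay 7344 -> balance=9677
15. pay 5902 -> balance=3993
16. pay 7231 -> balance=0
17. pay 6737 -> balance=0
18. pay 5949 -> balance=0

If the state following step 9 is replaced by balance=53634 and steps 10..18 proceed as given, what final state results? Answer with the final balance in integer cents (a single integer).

242

state after step 9 := balance=53634
10. pay 6185 -> balance=48661
11. pay 7118 -> balance=42642
12. pay 5820 -> balance=37785
13. pay 7351 -> balance=31287
14. pay 7344 -> balance=24650
15. pay 5902 -> balance=19305
16. pay 7231 -> balance=12510
17. pay 6737 -> balance=6055
18. pay 5949 -> balance=242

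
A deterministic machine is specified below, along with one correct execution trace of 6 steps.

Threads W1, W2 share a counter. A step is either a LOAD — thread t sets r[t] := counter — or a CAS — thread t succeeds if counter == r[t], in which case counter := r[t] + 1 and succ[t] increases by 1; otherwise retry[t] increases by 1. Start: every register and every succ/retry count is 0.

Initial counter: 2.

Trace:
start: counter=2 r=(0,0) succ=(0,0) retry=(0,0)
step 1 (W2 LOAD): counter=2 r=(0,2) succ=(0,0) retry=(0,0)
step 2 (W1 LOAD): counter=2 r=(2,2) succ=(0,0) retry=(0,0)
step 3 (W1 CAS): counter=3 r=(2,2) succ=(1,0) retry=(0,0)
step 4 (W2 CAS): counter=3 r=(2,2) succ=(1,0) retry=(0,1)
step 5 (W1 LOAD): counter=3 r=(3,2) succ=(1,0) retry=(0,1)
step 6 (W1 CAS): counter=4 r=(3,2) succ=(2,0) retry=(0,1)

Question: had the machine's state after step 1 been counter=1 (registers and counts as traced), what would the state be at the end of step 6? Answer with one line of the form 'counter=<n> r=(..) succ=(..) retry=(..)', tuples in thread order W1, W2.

state after step 1 := counter=1 r=(0,2) succ=(0,0) retry=(0,0)
step 2 (W1 LOAD): counter=1 r=(1,2) succ=(0,0) retry=(0,0)
step 3 (W1 CAS): counter=2 r=(1,2) succ=(1,0) retry=(0,0)
step 4 (W2 CAS): counter=3 r=(1,2) succ=(1,1) retry=(0,0)
step 5 (W1 LOAD): counter=3 r=(3,2) succ=(1,1) retry=(0,0)
step 6 (W1 CAS): counter=4 r=(3,2) succ=(2,1) retry=(0,0)

counter=4 r=(3,2) succ=(2,1) retry=(0,0)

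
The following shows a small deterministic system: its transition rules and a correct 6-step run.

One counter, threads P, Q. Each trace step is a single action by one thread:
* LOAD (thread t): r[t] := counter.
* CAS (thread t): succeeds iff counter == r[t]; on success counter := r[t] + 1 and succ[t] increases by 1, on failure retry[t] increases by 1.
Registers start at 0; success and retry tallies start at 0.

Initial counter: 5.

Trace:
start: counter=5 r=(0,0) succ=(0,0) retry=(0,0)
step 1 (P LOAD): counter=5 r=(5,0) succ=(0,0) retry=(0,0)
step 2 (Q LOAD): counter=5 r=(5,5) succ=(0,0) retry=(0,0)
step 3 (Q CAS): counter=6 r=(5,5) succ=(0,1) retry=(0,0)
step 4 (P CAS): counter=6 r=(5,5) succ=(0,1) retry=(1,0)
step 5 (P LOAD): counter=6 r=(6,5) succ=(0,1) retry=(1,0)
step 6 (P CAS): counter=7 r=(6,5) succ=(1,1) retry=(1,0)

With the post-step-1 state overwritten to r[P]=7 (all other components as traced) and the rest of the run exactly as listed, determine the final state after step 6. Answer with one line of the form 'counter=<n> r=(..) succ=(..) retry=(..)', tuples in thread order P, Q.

counter=7 r=(6,5) succ=(1,1) retry=(1,0)

state after step 1 := counter=5 r=(7,0) succ=(0,0) retry=(0,0)
step 2 (Q LOAD): counter=5 r=(7,5) succ=(0,0) retry=(0,0)
step 3 (Q CAS): counter=6 r=(7,5) succ=(0,1) retry=(0,0)
step 4 (P CAS): counter=6 r=(7,5) succ=(0,1) retry=(1,0)
step 5 (P LOAD): counter=6 r=(6,5) succ=(0,1) retry=(1,0)
step 6 (P CAS): counter=7 r=(6,5) succ=(1,1) retry=(1,0)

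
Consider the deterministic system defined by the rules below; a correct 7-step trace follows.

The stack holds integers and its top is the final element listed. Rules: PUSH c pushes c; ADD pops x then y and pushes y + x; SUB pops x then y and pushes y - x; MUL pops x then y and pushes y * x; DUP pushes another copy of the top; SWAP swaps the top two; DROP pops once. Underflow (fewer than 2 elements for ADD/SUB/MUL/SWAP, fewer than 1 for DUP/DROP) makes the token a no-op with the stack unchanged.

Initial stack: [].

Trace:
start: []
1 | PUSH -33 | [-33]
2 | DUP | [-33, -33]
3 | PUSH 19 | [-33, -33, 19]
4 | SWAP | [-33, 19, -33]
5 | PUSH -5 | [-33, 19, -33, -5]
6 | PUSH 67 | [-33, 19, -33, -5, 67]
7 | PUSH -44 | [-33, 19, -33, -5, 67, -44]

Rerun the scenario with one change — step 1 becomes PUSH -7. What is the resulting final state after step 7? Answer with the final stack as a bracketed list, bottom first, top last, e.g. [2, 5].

(re-executing from step 1 with the substitution; state before step 1: [])
1 | PUSH -7 | [-7]
2 | DUP | [-7, -7]
3 | PUSH 19 | [-7, -7, 19]
4 | SWAP | [-7, 19, -7]
5 | PUSH -5 | [-7, 19, -7, -5]
6 | PUSH 67 | [-7, 19, -7, -5, 67]
7 | PUSH -44 | [-7, 19, -7, -5, 67, -44]

[-7, 19, -7, -5, 67, -44]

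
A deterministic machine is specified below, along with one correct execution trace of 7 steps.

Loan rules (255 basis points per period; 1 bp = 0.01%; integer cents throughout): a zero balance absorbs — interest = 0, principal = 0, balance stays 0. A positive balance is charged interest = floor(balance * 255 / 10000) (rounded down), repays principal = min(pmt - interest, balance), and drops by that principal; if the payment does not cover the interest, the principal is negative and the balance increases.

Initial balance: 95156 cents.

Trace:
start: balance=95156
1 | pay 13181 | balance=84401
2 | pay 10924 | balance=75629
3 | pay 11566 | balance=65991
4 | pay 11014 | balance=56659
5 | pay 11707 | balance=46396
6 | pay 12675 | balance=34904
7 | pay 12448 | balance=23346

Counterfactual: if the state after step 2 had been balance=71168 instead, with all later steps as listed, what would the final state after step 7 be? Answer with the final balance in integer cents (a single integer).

state after step 2 := balance=71168
3 | pay 11566 | balance=61416
4 | pay 11014 | balance=51968
5 | pay 11707 | balance=41586
6 | pay 12675 | balance=29971
7 | pay 12448 | balance=18287

18287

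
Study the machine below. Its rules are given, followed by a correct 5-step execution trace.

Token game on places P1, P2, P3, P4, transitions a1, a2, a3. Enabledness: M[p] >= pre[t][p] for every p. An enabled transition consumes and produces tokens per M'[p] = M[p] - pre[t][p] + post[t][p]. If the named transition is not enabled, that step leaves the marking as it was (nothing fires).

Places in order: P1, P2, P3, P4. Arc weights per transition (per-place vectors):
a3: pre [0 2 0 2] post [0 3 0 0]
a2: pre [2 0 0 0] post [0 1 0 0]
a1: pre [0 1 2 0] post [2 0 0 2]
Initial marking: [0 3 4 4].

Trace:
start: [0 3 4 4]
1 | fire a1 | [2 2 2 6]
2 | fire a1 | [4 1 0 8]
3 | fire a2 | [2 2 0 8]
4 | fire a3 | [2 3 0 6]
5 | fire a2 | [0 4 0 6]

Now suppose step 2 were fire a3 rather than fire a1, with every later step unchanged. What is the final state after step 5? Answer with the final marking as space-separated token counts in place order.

(re-executing from step 2 with the substitution; state before step 2: [2 2 2 6])
2 | fire a3 | [2 3 2 4]
3 | fire a2 | [0 4 2 4]
4 | fire a3 | [0 5 2 2]
5 | fire a2 | [0 5 2 2]

0 5 2 2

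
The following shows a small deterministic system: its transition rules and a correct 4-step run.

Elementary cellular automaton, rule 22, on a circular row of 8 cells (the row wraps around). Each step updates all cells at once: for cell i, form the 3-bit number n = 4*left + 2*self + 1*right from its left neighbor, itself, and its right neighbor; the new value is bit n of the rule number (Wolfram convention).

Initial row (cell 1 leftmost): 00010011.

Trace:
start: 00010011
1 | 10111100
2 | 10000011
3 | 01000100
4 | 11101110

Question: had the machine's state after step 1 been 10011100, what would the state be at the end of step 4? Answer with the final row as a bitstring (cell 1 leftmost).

00110110

state after step 1 := 10011100
2 | 11100011
3 | 00010100
4 | 00110110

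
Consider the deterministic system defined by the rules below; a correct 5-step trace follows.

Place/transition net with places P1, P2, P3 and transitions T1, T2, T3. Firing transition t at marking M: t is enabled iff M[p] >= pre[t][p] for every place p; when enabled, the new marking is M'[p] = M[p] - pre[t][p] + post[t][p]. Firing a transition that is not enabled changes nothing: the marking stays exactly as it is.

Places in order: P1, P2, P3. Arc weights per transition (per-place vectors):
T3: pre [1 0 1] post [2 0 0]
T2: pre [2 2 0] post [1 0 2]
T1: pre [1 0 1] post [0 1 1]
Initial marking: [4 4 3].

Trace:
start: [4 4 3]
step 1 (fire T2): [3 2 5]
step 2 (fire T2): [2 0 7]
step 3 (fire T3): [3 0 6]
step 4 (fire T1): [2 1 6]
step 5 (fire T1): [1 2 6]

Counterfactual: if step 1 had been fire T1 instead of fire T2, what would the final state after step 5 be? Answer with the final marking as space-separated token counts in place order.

(re-executing from step 1 with the substitution; state before step 1: [4 4 3])
step 1 (fire T1): [3 5 3]
step 2 (fire T2): [2 3 5]
step 3 (fire T3): [3 3 4]
step 4 (fire T1): [2 4 4]
step 5 (fire T1): [1 5 4]

1 5 4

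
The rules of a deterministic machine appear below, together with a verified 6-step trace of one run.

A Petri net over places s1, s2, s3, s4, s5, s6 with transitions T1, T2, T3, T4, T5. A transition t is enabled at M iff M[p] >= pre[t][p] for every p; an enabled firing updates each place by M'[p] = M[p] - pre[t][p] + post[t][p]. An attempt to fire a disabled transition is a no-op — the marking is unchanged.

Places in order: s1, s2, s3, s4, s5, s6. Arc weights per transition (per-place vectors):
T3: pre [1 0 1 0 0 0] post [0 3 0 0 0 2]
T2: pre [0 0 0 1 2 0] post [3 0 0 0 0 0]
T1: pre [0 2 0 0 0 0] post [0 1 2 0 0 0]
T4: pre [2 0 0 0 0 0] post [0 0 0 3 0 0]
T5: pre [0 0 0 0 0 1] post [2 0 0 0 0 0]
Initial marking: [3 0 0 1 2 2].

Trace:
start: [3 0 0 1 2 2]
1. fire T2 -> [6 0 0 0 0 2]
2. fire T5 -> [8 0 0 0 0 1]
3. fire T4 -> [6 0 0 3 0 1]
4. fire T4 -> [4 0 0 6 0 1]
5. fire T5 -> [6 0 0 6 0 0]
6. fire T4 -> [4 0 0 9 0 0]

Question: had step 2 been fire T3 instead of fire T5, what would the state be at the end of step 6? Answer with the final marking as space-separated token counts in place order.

(re-executing from step 2 with the substitution; state before step 2: [6 0 0 0 0 2])
2. fire T3 -> [6 0 0 0 0 2]
3. fire T4 -> [4 0 0 3 0 2]
4. fire T4 -> [2 0 0 6 0 2]
5. fire T5 -> [4 0 0 6 0 1]
6. fire T4 -> [2 0 0 9 0 1]

2 0 0 9 0 1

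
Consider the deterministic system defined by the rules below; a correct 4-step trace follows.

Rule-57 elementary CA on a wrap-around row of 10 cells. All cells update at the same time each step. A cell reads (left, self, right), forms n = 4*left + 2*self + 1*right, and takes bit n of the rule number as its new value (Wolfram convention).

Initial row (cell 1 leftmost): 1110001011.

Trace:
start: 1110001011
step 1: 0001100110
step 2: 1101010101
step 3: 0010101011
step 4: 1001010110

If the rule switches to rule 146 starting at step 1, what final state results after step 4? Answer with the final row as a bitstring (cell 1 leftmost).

(re-executing steps 1..4 under rule 146; state before step 1: 1110001011)
step 1: 1101010001
step 2: 1000001010
step 3: 0100010000
step 4: 1010101000

1010101000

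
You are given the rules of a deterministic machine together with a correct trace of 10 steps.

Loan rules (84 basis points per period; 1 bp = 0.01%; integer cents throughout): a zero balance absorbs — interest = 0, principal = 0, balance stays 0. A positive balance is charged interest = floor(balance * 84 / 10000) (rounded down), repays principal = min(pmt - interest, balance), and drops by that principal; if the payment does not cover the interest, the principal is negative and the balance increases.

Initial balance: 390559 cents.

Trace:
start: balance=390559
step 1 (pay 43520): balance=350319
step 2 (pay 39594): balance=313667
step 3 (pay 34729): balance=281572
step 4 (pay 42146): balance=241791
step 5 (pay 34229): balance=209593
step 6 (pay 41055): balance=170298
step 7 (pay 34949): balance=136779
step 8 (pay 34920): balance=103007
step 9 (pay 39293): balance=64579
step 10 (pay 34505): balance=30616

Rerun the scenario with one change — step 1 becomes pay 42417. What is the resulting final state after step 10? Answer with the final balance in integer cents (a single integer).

(re-executing from step 1 with the substitution; state before step 1: balance=390559)
step 1 (pay 42417): balance=351422
step 2 (pay 39594): balance=314779
step 3 (pay 34729): balance=282694
step 4 (pay 42146): balance=242922
step 5 (pay 34229): balance=210733
step 6 (pay 41055): balance=171448
step 7 (pay 34949): balance=137939
step 8 (pay 34920): balance=104177
step 9 (pay 39293): balance=65759
step 10 (pay 34505): balance=31806

31806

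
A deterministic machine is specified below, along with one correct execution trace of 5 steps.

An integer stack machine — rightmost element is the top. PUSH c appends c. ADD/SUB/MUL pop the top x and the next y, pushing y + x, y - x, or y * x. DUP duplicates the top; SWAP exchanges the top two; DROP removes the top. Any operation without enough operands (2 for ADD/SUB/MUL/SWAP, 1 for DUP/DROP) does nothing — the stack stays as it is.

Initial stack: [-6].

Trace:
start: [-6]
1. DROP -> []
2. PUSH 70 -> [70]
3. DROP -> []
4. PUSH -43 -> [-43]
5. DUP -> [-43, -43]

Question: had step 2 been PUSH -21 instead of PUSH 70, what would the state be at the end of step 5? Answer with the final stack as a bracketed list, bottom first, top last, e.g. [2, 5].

(re-executing from step 2 with the substitution; state before step 2: [])
2. PUSH -21 -> [-21]
3. DROP -> []
4. PUSH -43 -> [-43]
5. DUP -> [-43, -43]

[-43, -43]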